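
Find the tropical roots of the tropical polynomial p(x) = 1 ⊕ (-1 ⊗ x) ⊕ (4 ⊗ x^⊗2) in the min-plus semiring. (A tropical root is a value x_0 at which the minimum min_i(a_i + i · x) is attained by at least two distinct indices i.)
Roots: {-5, 2}

Each tropical root is a break point of the lower envelope of the lines y = a_i + i · x (there are 3 lines, with slopes 0, 1, ..., 2). Only the lines that attain the minimum somewhere contribute to roots; other lines are dominated. Here the surviving (envelope) indices are i = 2, i = 1, i = 0.
Intersections between consecutive envelope lines give the roots: for adjacent envelope indices i < j the intersection is x = (a_i − a_j) / (j − i). Reading off the sorted break points: {-5, 2}.
Verification: at each break x_0, at least two indices attain the minimum of min_i(a_i + i · x_0).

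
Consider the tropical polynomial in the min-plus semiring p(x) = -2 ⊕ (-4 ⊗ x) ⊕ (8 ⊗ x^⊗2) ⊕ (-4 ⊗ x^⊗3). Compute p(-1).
p(-1) = -7

A tropical monomial a ⊗ x^⊗i evaluates to a + i · x. Evaluating each term at x = -1:
  Term 0 contributes -2 + 0 · -1 = -2
  Term 1 contributes -4 + 1 · -1 = -5
  Term 2 contributes 8 + 2 · -1 = 6
  Term 3 contributes -4 + 3 · -1 = -7
p(-1) = ⊕ of these = min[-2, -5, 6, -7] = -7.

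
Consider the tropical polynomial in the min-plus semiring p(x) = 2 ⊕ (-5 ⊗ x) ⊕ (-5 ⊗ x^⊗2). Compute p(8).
p(8) = 2

A tropical monomial a ⊗ x^⊗i evaluates to a + i · x. Evaluating each term at x = 8:
  Term 0 contributes 2 + 0 · 8 = 2
  Term 1 contributes -5 + 1 · 8 = 3
  Term 2 contributes -5 + 2 · 8 = 11
p(8) = ⊕ of these = min[2, 3, 11] = 2.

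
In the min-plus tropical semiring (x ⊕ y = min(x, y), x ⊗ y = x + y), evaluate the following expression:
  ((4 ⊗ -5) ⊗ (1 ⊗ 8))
((4 ⊗ -5) ⊗ (1 ⊗ 8)) = 8

Expand innermost to outermost. Recall ⊕ takes the minimum of its arguments and ⊗ takes their sum. Working out the expression ((4 ⊗ -5) ⊗ (1 ⊗ 8)) gives 8.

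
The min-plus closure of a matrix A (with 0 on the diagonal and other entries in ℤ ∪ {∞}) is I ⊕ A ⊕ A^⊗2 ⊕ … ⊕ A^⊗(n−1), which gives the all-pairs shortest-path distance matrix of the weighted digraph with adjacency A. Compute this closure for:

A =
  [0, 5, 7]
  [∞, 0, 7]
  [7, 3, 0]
Closure =
  [0, 5, 7]
  [14, 0, 7]
  [7, 3, 0]

This is the Floyd-Warshall all-pairs shortest-path computation. For each intermediate vertex k = 0, 1, …, 2, update dist[i][j] ← min(dist[i][j], dist[i][k] + dist[k][j]). The final matrix gives, for each (i, j), the minimum total weight of any directed path from i to j (possibly empty when i = j).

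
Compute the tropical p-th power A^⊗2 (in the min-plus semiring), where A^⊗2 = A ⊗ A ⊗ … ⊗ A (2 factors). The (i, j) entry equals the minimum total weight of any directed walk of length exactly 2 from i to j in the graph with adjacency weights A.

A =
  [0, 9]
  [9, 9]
A^⊗2 =
  [0, 9]
  [9, 18]

Each entry (A^⊗2)_ij equals the minimum over all length-2 walks i = v_0 → v_1 → … → v_2 = j of Σ_t A[v_t][v_{t+1}]. For example, for (i, j) = (0, 1) we minimise over 2 possible intermediate vertex sequences; the minimum is 9, attained along the walk 0 → 0 → 1.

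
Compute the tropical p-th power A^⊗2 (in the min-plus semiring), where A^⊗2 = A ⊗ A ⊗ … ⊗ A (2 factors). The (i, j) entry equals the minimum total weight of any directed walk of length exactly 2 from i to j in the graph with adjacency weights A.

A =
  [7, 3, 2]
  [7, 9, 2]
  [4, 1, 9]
A^⊗2 =
  [6, 3, 5]
  [6, 3, 9]
  [8, 7, 3]

Each entry (A^⊗2)_ij equals the minimum over all length-2 walks i = v_0 → v_1 → … → v_2 = j of Σ_t A[v_t][v_{t+1}]. For example, for (i, j) = (0, 2) we minimise over 3 possible intermediate vertex sequences; the minimum is 5, attained along the walk 0 → 1 → 2.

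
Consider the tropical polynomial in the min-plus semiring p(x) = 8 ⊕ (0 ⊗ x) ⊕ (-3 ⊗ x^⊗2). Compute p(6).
p(6) = 6

A tropical monomial a ⊗ x^⊗i evaluates to a + i · x. Evaluating each term at x = 6:
  Term 0 contributes 8 + 0 · 6 = 8
  Term 1 contributes 0 + 1 · 6 = 6
  Term 2 contributes -3 + 2 · 6 = 9
p(6) = ⊕ of these = min[8, 6, 9] = 6.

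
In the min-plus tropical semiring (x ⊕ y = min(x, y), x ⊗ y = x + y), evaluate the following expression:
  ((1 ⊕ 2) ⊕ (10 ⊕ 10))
((1 ⊕ 2) ⊕ (10 ⊕ 10)) = 1

Expand innermost to outermost. Recall ⊕ takes the minimum of its arguments and ⊗ takes their sum. Working out the expression ((1 ⊕ 2) ⊕ (10 ⊕ 10)) gives 1.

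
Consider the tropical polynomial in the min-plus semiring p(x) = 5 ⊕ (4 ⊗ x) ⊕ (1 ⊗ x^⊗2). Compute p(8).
p(8) = 5

A tropical monomial a ⊗ x^⊗i evaluates to a + i · x. Evaluating each term at x = 8:
  Term 0 contributes 5 + 0 · 8 = 5
  Term 1 contributes 4 + 1 · 8 = 12
  Term 2 contributes 1 + 2 · 8 = 17
p(8) = ⊕ of these = min[5, 12, 17] = 5.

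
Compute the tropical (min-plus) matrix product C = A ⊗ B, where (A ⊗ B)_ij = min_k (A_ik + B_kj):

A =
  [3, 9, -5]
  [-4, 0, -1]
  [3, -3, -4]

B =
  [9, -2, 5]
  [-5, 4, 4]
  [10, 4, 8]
A ⊗ B =
  [4, -1, 3]
  [-5, -6, 1]
  [-8, 0, 1]

Apply the min-plus product entry-by-entry:
  C[0][0] = min over k of (A[0][0] + B[0][0] = 3 + 9 = 12, A[0][1] + B[1][0] = 9 + -5 = 4, A[0][2] + B[2][0] = -5 + 10 = 5) = 4 (attained at k = 1)
  C[0][1] = min over k of (A[0][0] + B[0][1] = 3 + -2 = 1, A[0][1] + B[1][1] = 9 + 4 = 13, A[0][2] + B[2][1] = -5 + 4 = -1) = -1 (attained at k = 2)
  C[0][2] = min over k of (A[0][0] + B[0][2] = 3 + 5 = 8, A[0][1] + B[1][2] = 9 + 4 = 13, A[0][2] + B[2][2] = -5 + 8 = 3) = 3 (attained at k = 2)
  C[1][0] = min over k of (A[1][0] + B[0][0] = -4 + 9 = 5, A[1][1] + B[1][0] = 0 + -5 = -5, A[1][2] + B[2][0] = -1 + 10 = 9) = -5 (attained at k = 1)
  C[1][1] = min over k of (A[1][0] + B[0][1] = -4 + -2 = -6, A[1][1] + B[1][1] = 0 + 4 = 4, A[1][2] + B[2][1] = -1 + 4 = 3) = -6 (attained at k = 0)
  C[1][2] = min over k of (A[1][0] + B[0][2] = -4 + 5 = 1, A[1][1] + B[1][2] = 0 + 4 = 4, A[1][2] + B[2][2] = -1 + 8 = 7) = 1 (attained at k = 0)
  C[2][0] = min over k of (A[2][0] + B[0][0] = 3 + 9 = 12, A[2][1] + B[1][0] = -3 + -5 = -8, A[2][2] + B[2][0] = -4 + 10 = 6) = -8 (attained at k = 1)
  C[2][1] = min over k of (A[2][0] + B[0][1] = 3 + -2 = 1, A[2][1] + B[1][1] = -3 + 4 = 1, A[2][2] + B[2][1] = -4 + 4 = 0) = 0 (attained at k = 2)
  C[2][2] = min over k of (A[2][0] + B[0][2] = 3 + 5 = 8, A[2][1] + B[1][2] = -3 + 4 = 1, A[2][2] + B[2][2] = -4 + 8 = 4) = 1 (attained at k = 1)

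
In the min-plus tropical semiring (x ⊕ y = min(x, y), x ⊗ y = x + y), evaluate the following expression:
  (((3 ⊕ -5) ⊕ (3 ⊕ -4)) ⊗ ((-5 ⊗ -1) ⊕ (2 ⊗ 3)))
(((3 ⊕ -5) ⊕ (3 ⊕ -4)) ⊗ ((-5 ⊗ -1) ⊕ (2 ⊗ 3))) = -11

Expand innermost to outermost. Recall ⊕ takes the minimum of its arguments and ⊗ takes their sum. Working out the expression (((3 ⊕ -5) ⊕ (3 ⊕ -4)) ⊗ ((-5 ⊗ -1) ⊕ (2 ⊗ 3))) gives -11.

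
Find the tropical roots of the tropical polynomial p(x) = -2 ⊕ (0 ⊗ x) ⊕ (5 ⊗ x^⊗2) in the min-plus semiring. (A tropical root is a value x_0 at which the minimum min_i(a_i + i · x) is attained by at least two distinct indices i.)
Roots: {-5, -2}

Each tropical root is a break point of the lower envelope of the lines y = a_i + i · x (there are 3 lines, with slopes 0, 1, ..., 2). Only the lines that attain the minimum somewhere contribute to roots; other lines are dominated. Here the surviving (envelope) indices are i = 2, i = 1, i = 0.
Intersections between consecutive envelope lines give the roots: for adjacent envelope indices i < j the intersection is x = (a_i − a_j) / (j − i). Reading off the sorted break points: {-5, -2}.
Verification: at each break x_0, at least two indices attain the minimum of min_i(a_i + i · x_0).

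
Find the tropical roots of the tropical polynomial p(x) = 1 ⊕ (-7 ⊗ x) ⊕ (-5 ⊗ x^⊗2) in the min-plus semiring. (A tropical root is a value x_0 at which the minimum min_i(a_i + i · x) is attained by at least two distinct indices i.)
Roots: {-2, 8}

Each tropical root is a break point of the lower envelope of the lines y = a_i + i · x (there are 3 lines, with slopes 0, 1, ..., 2). Only the lines that attain the minimum somewhere contribute to roots; other lines are dominated. Here the surviving (envelope) indices are i = 2, i = 1, i = 0.
Intersections between consecutive envelope lines give the roots: for adjacent envelope indices i < j the intersection is x = (a_i − a_j) / (j − i). Reading off the sorted break points: {-2, 8}.
Verification: at each break x_0, at least two indices attain the minimum of min_i(a_i + i · x_0).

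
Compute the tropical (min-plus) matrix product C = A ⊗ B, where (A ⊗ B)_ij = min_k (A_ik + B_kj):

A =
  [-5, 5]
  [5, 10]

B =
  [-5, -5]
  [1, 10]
A ⊗ B =
  [-10, -10]
  [0, 0]

Apply the min-plus product entry-by-entry:
  C[0][0] = min over k of (A[0][0] + B[0][0] = -5 + -5 = -10, A[0][1] + B[1][0] = 5 + 1 = 6) = -10 (attained at k = 0)
  C[0][1] = min over k of (A[0][0] + B[0][1] = -5 + -5 = -10, A[0][1] + B[1][1] = 5 + 10 = 15) = -10 (attained at k = 0)
  C[1][0] = min over k of (A[1][0] + B[0][0] = 5 + -5 = 0, A[1][1] + B[1][0] = 10 + 1 = 11) = 0 (attained at k = 0)
  C[1][1] = min over k of (A[1][0] + B[0][1] = 5 + -5 = 0, A[1][1] + B[1][1] = 10 + 10 = 20) = 0 (attained at k = 0)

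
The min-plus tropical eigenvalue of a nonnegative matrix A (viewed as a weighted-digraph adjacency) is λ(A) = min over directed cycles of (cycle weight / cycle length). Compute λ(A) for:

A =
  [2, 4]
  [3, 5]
λ(A) = 2

Enumerate directed cycles and compute their means (weight / length). Sample:
  cycle 0 → 0: weight = 2, length = 1, mean = 2/1 ≈ 2.000
  cycle 1 → 1: weight = 5, length = 1, mean = 5/1 ≈ 5.000
  cycle 0 → 1 → 0: weight = 7, length = 2, mean = 7/2 ≈ 3.500
  cycle 1 → 0 → 1: weight = 7, length = 2, mean = 7/2 ≈ 3.500
Minimum mean = 2.000, attained e.g. along the cycle 0 → 0 with weight 2 and length 1. So λ(A) = 2/1 = 2.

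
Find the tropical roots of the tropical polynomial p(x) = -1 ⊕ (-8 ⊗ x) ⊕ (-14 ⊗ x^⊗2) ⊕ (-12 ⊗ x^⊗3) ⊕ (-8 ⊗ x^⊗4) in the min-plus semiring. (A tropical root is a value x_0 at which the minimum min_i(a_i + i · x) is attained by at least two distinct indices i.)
Roots: {-4, -2, 6, 7}

Each tropical root is a break point of the lower envelope of the lines y = a_i + i · x (there are 5 lines, with slopes 0, 1, ..., 4). Only the lines that attain the minimum somewhere contribute to roots; other lines are dominated. Here the surviving (envelope) indices are i = 4, i = 3, i = 2, i = 1, i = 0.
Intersections between consecutive envelope lines give the roots: for adjacent envelope indices i < j the intersection is x = (a_i − a_j) / (j − i). Reading off the sorted break points: {-4, -2, 6, 7}.
Verification: at each break x_0, at least two indices attain the minimum of min_i(a_i + i · x_0).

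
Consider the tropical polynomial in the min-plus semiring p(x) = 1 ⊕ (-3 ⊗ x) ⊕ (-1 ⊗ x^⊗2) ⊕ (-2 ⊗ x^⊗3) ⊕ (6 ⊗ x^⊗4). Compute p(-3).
p(-3) = -11

A tropical monomial a ⊗ x^⊗i evaluates to a + i · x. Evaluating each term at x = -3:
  Term 0 contributes 1 + 0 · -3 = 1
  Term 1 contributes -3 + 1 · -3 = -6
  Term 2 contributes -1 + 2 · -3 = -7
  Term 3 contributes -2 + 3 · -3 = -11
  Term 4 contributes 6 + 4 · -3 = -6
p(-3) = ⊕ of these = min[1, -6, -7, -11, -6] = -11.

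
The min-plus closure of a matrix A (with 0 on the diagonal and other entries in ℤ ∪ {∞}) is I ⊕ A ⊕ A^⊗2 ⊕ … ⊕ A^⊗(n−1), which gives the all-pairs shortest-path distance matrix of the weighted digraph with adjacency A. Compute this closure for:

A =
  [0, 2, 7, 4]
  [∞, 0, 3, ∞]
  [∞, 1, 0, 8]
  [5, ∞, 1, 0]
Closure =
  [0, 2, 5, 4]
  [16, 0, 3, 11]
  [13, 1, 0, 8]
  [5, 2, 1, 0]

This is the Floyd-Warshall all-pairs shortest-path computation. For each intermediate vertex k = 0, 1, …, 3, update dist[i][j] ← min(dist[i][j], dist[i][k] + dist[k][j]). The final matrix gives, for each (i, j), the minimum total weight of any directed path from i to j (possibly empty when i = j).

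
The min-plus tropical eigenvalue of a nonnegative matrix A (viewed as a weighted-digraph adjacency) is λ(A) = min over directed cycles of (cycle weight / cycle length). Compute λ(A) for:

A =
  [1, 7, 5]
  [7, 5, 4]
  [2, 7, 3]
λ(A) = 1

Enumerate directed cycles and compute their means (weight / length). Sample:
  cycle 0 → 0: weight = 1, length = 1, mean = 1/1 ≈ 1.000
  cycle 1 → 1: weight = 5, length = 1, mean = 5/1 ≈ 5.000
  cycle 2 → 2: weight = 3, length = 1, mean = 3/1 ≈ 3.000
  cycle 0 → 1 → 0: weight = 14, length = 2, mean = 14/2 ≈ 7.000
  cycle 0 → 2 → 0: weight = 7, length = 2, mean = 7/2 ≈ 3.500
  cycle 1 → 0 → 1: weight = 14, length = 2, mean = 14/2 ≈ 7.000
Minimum mean = 1.000, attained e.g. along the cycle 0 → 0 with weight 1 and length 1. So λ(A) = 1/1 = 1.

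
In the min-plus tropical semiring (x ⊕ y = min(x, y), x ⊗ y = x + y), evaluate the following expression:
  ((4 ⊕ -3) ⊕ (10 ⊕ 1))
((4 ⊕ -3) ⊕ (10 ⊕ 1)) = -3

Expand innermost to outermost. Recall ⊕ takes the minimum of its arguments and ⊗ takes their sum. Working out the expression ((4 ⊕ -3) ⊕ (10 ⊕ 1)) gives -3.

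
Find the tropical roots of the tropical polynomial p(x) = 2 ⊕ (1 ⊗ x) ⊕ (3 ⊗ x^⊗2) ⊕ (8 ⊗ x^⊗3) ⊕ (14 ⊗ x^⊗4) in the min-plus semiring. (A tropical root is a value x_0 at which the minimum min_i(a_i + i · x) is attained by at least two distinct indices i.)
Roots: {-6, -5, -2, 1}

Each tropical root is a break point of the lower envelope of the lines y = a_i + i · x (there are 5 lines, with slopes 0, 1, ..., 4). Only the lines that attain the minimum somewhere contribute to roots; other lines are dominated. Here the surviving (envelope) indices are i = 4, i = 3, i = 2, i = 1, i = 0.
Intersections between consecutive envelope lines give the roots: for adjacent envelope indices i < j the intersection is x = (a_i − a_j) / (j − i). Reading off the sorted break points: {-6, -5, -2, 1}.
Verification: at each break x_0, at least two indices attain the minimum of min_i(a_i + i · x_0).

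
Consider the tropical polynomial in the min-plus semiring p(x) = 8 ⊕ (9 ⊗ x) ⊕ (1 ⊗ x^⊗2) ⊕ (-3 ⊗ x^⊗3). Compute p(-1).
p(-1) = -6

A tropical monomial a ⊗ x^⊗i evaluates to a + i · x. Evaluating each term at x = -1:
  Term 0 contributes 8 + 0 · -1 = 8
  Term 1 contributes 9 + 1 · -1 = 8
  Term 2 contributes 1 + 2 · -1 = -1
  Term 3 contributes -3 + 3 · -1 = -6
p(-1) = ⊕ of these = min[8, 8, -1, -6] = -6.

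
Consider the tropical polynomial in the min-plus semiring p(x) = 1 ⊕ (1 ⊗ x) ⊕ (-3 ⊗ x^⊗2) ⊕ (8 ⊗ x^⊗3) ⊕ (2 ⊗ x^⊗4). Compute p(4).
p(4) = 1

A tropical monomial a ⊗ x^⊗i evaluates to a + i · x. Evaluating each term at x = 4:
  Term 0 contributes 1 + 0 · 4 = 1
  Term 1 contributes 1 + 1 · 4 = 5
  Term 2 contributes -3 + 2 · 4 = 5
  Term 3 contributes 8 + 3 · 4 = 20
  Term 4 contributes 2 + 4 · 4 = 18
p(4) = ⊕ of these = min[1, 5, 5, 20, 18] = 1.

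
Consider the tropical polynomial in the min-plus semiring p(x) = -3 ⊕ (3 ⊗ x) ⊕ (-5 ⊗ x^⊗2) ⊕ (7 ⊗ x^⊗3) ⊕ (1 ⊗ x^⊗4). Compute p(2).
p(2) = -3

A tropical monomial a ⊗ x^⊗i evaluates to a + i · x. Evaluating each term at x = 2:
  Term 0 contributes -3 + 0 · 2 = -3
  Term 1 contributes 3 + 1 · 2 = 5
  Term 2 contributes -5 + 2 · 2 = -1
  Term 3 contributes 7 + 3 · 2 = 13
  Term 4 contributes 1 + 4 · 2 = 9
p(2) = ⊕ of these = min[-3, 5, -1, 13, 9] = -3.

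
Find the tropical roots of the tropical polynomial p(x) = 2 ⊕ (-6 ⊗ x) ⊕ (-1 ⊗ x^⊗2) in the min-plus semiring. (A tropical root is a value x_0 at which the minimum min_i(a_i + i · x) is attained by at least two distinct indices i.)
Roots: {-5, 8}

Each tropical root is a break point of the lower envelope of the lines y = a_i + i · x (there are 3 lines, with slopes 0, 1, ..., 2). Only the lines that attain the minimum somewhere contribute to roots; other lines are dominated. Here the surviving (envelope) indices are i = 2, i = 1, i = 0.
Intersections between consecutive envelope lines give the roots: for adjacent envelope indices i < j the intersection is x = (a_i − a_j) / (j − i). Reading off the sorted break points: {-5, 8}.
Verification: at each break x_0, at least two indices attain the minimum of min_i(a_i + i · x_0).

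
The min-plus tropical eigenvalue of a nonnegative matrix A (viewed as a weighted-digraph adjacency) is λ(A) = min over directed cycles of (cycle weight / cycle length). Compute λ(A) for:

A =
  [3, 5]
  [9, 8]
λ(A) = 3

Enumerate directed cycles and compute their means (weight / length). Sample:
  cycle 0 → 0: weight = 3, length = 1, mean = 3/1 ≈ 3.000
  cycle 1 → 1: weight = 8, length = 1, mean = 8/1 ≈ 8.000
  cycle 0 → 1 → 0: weight = 14, length = 2, mean = 14/2 ≈ 7.000
  cycle 1 → 0 → 1: weight = 14, length = 2, mean = 14/2 ≈ 7.000
Minimum mean = 3.000, attained e.g. along the cycle 0 → 0 with weight 3 and length 1. So λ(A) = 3/1 = 3.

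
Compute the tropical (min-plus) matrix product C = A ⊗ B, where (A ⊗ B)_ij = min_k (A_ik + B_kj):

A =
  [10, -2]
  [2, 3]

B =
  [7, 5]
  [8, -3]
A ⊗ B =
  [6, -5]
  [9, 0]

Apply the min-plus product entry-by-entry:
  C[0][0] = min over k of (A[0][0] + B[0][0] = 10 + 7 = 17, A[0][1] + B[1][0] = -2 + 8 = 6) = 6 (attained at k = 1)
  C[0][1] = min over k of (A[0][0] + B[0][1] = 10 + 5 = 15, A[0][1] + B[1][1] = -2 + -3 = -5) = -5 (attained at k = 1)
  C[1][0] = min over k of (A[1][0] + B[0][0] = 2 + 7 = 9, A[1][1] + B[1][0] = 3 + 8 = 11) = 9 (attained at k = 0)
  C[1][1] = min over k of (A[1][0] + B[0][1] = 2 + 5 = 7, A[1][1] + B[1][1] = 3 + -3 = 0) = 0 (attained at k = 1)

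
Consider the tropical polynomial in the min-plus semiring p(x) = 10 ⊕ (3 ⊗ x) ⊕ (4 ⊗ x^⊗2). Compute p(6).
p(6) = 9

A tropical monomial a ⊗ x^⊗i evaluates to a + i · x. Evaluating each term at x = 6:
  Term 0 contributes 10 + 0 · 6 = 10
  Term 1 contributes 3 + 1 · 6 = 9
  Term 2 contributes 4 + 2 · 6 = 16
p(6) = ⊕ of these = min[10, 9, 16] = 9.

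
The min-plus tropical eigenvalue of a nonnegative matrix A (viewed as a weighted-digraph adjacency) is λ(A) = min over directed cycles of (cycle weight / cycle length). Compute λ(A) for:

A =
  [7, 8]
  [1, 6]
λ(A) = 9/2

Enumerate directed cycles and compute their means (weight / length). Sample:
  cycle 0 → 0: weight = 7, length = 1, mean = 7/1 ≈ 7.000
  cycle 1 → 1: weight = 6, length = 1, mean = 6/1 ≈ 6.000
  cycle 0 → 1 → 0: weight = 9, length = 2, mean = 9/2 ≈ 4.500
  cycle 1 → 0 → 1: weight = 9, length = 2, mean = 9/2 ≈ 4.500
Minimum mean = 4.500, attained e.g. along the cycle 0 → 1 → 0 with weight 9 and length 2. So λ(A) = 9/2 = 9/2.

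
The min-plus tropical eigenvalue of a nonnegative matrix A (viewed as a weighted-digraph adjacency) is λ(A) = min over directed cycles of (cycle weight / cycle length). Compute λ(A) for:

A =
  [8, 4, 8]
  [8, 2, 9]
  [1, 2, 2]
λ(A) = 2

Enumerate directed cycles and compute their means (weight / length). Sample:
  cycle 0 → 0: weight = 8, length = 1, mean = 8/1 ≈ 8.000
  cycle 1 → 1: weight = 2, length = 1, mean = 2/1 ≈ 2.000
  cycle 2 → 2: weight = 2, length = 1, mean = 2/1 ≈ 2.000
  cycle 0 → 1 → 0: weight = 12, length = 2, mean = 12/2 ≈ 6.000
  cycle 0 → 2 → 0: weight = 9, length = 2, mean = 9/2 ≈ 4.500
  cycle 1 → 0 → 1: weight = 12, length = 2, mean = 12/2 ≈ 6.000
Minimum mean = 2.000, attained e.g. along the cycle 1 → 1 with weight 2 and length 1. So λ(A) = 2/1 = 2.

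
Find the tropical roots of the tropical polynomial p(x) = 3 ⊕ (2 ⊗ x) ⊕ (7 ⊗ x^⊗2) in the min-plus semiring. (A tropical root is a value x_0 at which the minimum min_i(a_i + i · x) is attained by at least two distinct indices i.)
Roots: {-5, 1}

Each tropical root is a break point of the lower envelope of the lines y = a_i + i · x (there are 3 lines, with slopes 0, 1, ..., 2). Only the lines that attain the minimum somewhere contribute to roots; other lines are dominated. Here the surviving (envelope) indices are i = 2, i = 1, i = 0.
Intersections between consecutive envelope lines give the roots: for adjacent envelope indices i < j the intersection is x = (a_i − a_j) / (j − i). Reading off the sorted break points: {-5, 1}.
Verification: at each break x_0, at least two indices attain the minimum of min_i(a_i + i · x_0).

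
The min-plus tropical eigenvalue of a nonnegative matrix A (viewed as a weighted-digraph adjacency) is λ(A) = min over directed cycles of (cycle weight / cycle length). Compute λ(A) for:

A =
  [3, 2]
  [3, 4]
λ(A) = 5/2

Enumerate directed cycles and compute their means (weight / length). Sample:
  cycle 0 → 0: weight = 3, length = 1, mean = 3/1 ≈ 3.000
  cycle 1 → 1: weight = 4, length = 1, mean = 4/1 ≈ 4.000
  cycle 0 → 1 → 0: weight = 5, length = 2, mean = 5/2 ≈ 2.500
  cycle 1 → 0 → 1: weight = 5, length = 2, mean = 5/2 ≈ 2.500
Minimum mean = 2.500, attained e.g. along the cycle 0 → 1 → 0 with weight 5 and length 2. So λ(A) = 5/2 = 5/2.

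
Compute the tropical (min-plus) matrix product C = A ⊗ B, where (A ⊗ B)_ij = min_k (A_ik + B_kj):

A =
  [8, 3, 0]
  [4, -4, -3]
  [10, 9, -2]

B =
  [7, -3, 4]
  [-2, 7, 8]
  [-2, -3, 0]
A ⊗ B =
  [-2, -3, 0]
  [-6, -6, -3]
  [-4, -5, -2]

Apply the min-plus product entry-by-entry:
  C[0][0] = min over k of (A[0][0] + B[0][0] = 8 + 7 = 15, A[0][1] + B[1][0] = 3 + -2 = 1, A[0][2] + B[2][0] = 0 + -2 = -2) = -2 (attained at k = 2)
  C[0][1] = min over k of (A[0][0] + B[0][1] = 8 + -3 = 5, A[0][1] + B[1][1] = 3 + 7 = 10, A[0][2] + B[2][1] = 0 + -3 = -3) = -3 (attained at k = 2)
  C[0][2] = min over k of (A[0][0] + B[0][2] = 8 + 4 = 12, A[0][1] + B[1][2] = 3 + 8 = 11, A[0][2] + B[2][2] = 0 + 0 = 0) = 0 (attained at k = 2)
  C[1][0] = min over k of (A[1][0] + B[0][0] = 4 + 7 = 11, A[1][1] + B[1][0] = -4 + -2 = -6, A[1][2] + B[2][0] = -3 + -2 = -5) = -6 (attained at k = 1)
  C[1][1] = min over k of (A[1][0] + B[0][1] = 4 + -3 = 1, A[1][1] + B[1][1] = -4 + 7 = 3, A[1][2] + B[2][1] = -3 + -3 = -6) = -6 (attained at k = 2)
  C[1][2] = min over k of (A[1][0] + B[0][2] = 4 + 4 = 8, A[1][1] + B[1][2] = -4 + 8 = 4, A[1][2] + B[2][2] = -3 + 0 = -3) = -3 (attained at k = 2)
  C[2][0] = min over k of (A[2][0] + B[0][0] = 10 + 7 = 17, A[2][1] + B[1][0] = 9 + -2 = 7, A[2][2] + B[2][0] = -2 + -2 = -4) = -4 (attained at k = 2)
  C[2][1] = min over k of (A[2][0] + B[0][1] = 10 + -3 = 7, A[2][1] + B[1][1] = 9 + 7 = 16, A[2][2] + B[2][1] = -2 + -3 = -5) = -5 (attained at k = 2)
  C[2][2] = min over k of (A[2][0] + B[0][2] = 10 + 4 = 14, A[2][1] + B[1][2] = 9 + 8 = 17, A[2][2] + B[2][2] = -2 + 0 = -2) = -2 (attained at k = 2)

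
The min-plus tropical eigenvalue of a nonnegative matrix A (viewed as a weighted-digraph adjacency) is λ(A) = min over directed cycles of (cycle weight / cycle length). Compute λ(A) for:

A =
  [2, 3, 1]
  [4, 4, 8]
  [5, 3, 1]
λ(A) = 1

Enumerate directed cycles and compute their means (weight / length). Sample:
  cycle 0 → 0: weight = 2, length = 1, mean = 2/1 ≈ 2.000
  cycle 1 → 1: weight = 4, length = 1, mean = 4/1 ≈ 4.000
  cycle 2 → 2: weight = 1, length = 1, mean = 1/1 ≈ 1.000
  cycle 0 → 1 → 0: weight = 7, length = 2, mean = 7/2 ≈ 3.500
  cycle 0 → 2 → 0: weight = 6, length = 2, mean = 6/2 ≈ 3.000
  cycle 1 → 0 → 1: weight = 7, length = 2, mean = 7/2 ≈ 3.500
Minimum mean = 1.000, attained e.g. along the cycle 2 → 2 with weight 1 and length 1. So λ(A) = 1/1 = 1.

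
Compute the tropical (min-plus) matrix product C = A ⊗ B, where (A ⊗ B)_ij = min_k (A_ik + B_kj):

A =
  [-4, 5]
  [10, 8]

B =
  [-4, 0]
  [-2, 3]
A ⊗ B =
  [-8, -4]
  [6, 10]

Apply the min-plus product entry-by-entry:
  C[0][0] = min over k of (A[0][0] + B[0][0] = -4 + -4 = -8, A[0][1] + B[1][0] = 5 + -2 = 3) = -8 (attained at k = 0)
  C[0][1] = min over k of (A[0][0] + B[0][1] = -4 + 0 = -4, A[0][1] + B[1][1] = 5 + 3 = 8) = -4 (attained at k = 0)
  C[1][0] = min over k of (A[1][0] + B[0][0] = 10 + -4 = 6, A[1][1] + B[1][0] = 8 + -2 = 6) = 6 (attained at k = 0)
  C[1][1] = min over k of (A[1][0] + B[0][1] = 10 + 0 = 10, A[1][1] + B[1][1] = 8 + 3 = 11) = 10 (attained at k = 0)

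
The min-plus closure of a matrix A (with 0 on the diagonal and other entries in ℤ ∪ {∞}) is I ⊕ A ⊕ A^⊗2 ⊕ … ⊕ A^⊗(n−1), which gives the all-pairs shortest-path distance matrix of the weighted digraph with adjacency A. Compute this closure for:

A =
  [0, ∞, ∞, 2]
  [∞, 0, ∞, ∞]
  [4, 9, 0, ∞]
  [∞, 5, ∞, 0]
Closure =
  [0, 7, ∞, 2]
  [∞, 0, ∞, ∞]
  [4, 9, 0, 6]
  [∞, 5, ∞, 0]

This is the Floyd-Warshall all-pairs shortest-path computation. For each intermediate vertex k = 0, 1, …, 3, update dist[i][j] ← min(dist[i][j], dist[i][k] + dist[k][j]). The final matrix gives, for each (i, j), the minimum total weight of any directed path from i to j (possibly empty when i = j).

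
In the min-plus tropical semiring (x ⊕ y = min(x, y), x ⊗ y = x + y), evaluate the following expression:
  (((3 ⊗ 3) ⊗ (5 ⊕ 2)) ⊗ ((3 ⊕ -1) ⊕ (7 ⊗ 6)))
(((3 ⊗ 3) ⊗ (5 ⊕ 2)) ⊗ ((3 ⊕ -1) ⊕ (7 ⊗ 6))) = 7

Expand innermost to outermost. Recall ⊕ takes the minimum of its arguments and ⊗ takes their sum. Working out the expression (((3 ⊗ 3) ⊗ (5 ⊕ 2)) ⊗ ((3 ⊕ -1) ⊕ (7 ⊗ 6))) gives 7.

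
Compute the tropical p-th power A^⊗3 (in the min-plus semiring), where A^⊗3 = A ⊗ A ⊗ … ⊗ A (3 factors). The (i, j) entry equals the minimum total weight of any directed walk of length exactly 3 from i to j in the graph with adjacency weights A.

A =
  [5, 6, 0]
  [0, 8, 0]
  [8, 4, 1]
A^⊗3 =
  [4, 5, 2]
  [4, 4, 1]
  [5, 6, 3]

Each entry (A^⊗3)_ij equals the minimum over all length-3 walks i = v_0 → v_1 → … → v_3 = j of Σ_t A[v_t][v_{t+1}]. For example, for (i, j) = (0, 2) we minimise over 9 possible intermediate vertex sequences; the minimum is 2, attained along the walk 0 → 2 → 2 → 2.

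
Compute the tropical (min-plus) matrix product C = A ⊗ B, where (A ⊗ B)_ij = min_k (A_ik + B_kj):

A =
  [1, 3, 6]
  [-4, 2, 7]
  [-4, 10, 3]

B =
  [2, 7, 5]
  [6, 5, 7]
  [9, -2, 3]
A ⊗ B =
  [3, 4, 6]
  [-2, 3, 1]
  [-2, 1, 1]

Apply the min-plus product entry-by-entry:
  C[0][0] = min over k of (A[0][0] + B[0][0] = 1 + 2 = 3, A[0][1] + B[1][0] = 3 + 6 = 9, A[0][2] + B[2][0] = 6 + 9 = 15) = 3 (attained at k = 0)
  C[0][1] = min over k of (A[0][0] + B[0][1] = 1 + 7 = 8, A[0][1] + B[1][1] = 3 + 5 = 8, A[0][2] + B[2][1] = 6 + -2 = 4) = 4 (attained at k = 2)
  C[0][2] = min over k of (A[0][0] + B[0][2] = 1 + 5 = 6, A[0][1] + B[1][2] = 3 + 7 = 10, A[0][2] + B[2][2] = 6 + 3 = 9) = 6 (attained at k = 0)
  C[1][0] = min over k of (A[1][0] + B[0][0] = -4 + 2 = -2, A[1][1] + B[1][0] = 2 + 6 = 8, A[1][2] + B[2][0] = 7 + 9 = 16) = -2 (attained at k = 0)
  C[1][1] = min over k of (A[1][0] + B[0][1] = -4 + 7 = 3, A[1][1] + B[1][1] = 2 + 5 = 7, A[1][2] + B[2][1] = 7 + -2 = 5) = 3 (attained at k = 0)
  C[1][2] = min over k of (A[1][0] + B[0][2] = -4 + 5 = 1, A[1][1] + B[1][2] = 2 + 7 = 9, A[1][2] + B[2][2] = 7 + 3 = 10) = 1 (attained at k = 0)
  C[2][0] = min over k of (A[2][0] + B[0][0] = -4 + 2 = -2, A[2][1] + B[1][0] = 10 + 6 = 16, A[2][2] + B[2][0] = 3 + 9 = 12) = -2 (attained at k = 0)
  C[2][1] = min over k of (A[2][0] + B[0][1] = -4 + 7 = 3, A[2][1] + B[1][1] = 10 + 5 = 15, A[2][2] + B[2][1] = 3 + -2 = 1) = 1 (attained at k = 2)
  C[2][2] = min over k of (A[2][0] + B[0][2] = -4 + 5 = 1, A[2][1] + B[1][2] = 10 + 7 = 17, A[2][2] + B[2][2] = 3 + 3 = 6) = 1 (attained at k = 0)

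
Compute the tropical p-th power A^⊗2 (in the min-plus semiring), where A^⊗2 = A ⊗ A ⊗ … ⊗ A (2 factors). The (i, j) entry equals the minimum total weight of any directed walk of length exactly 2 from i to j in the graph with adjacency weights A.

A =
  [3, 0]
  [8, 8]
A^⊗2 =
  [6, 3]
  [11, 8]

Each entry (A^⊗2)_ij equals the minimum over all length-2 walks i = v_0 → v_1 → … → v_2 = j of Σ_t A[v_t][v_{t+1}]. For example, for (i, j) = (0, 1) we minimise over 2 possible intermediate vertex sequences; the minimum is 3, attained along the walk 0 → 0 → 1.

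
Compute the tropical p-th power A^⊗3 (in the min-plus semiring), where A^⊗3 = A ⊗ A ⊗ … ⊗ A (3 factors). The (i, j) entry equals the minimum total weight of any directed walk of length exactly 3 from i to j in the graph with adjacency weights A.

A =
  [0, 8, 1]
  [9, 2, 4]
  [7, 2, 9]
A^⊗3 =
  [0, 3, 1]
  [9, 6, 8]
  [7, 6, 8]

Each entry (A^⊗3)_ij equals the minimum over all length-3 walks i = v_0 → v_1 → … → v_3 = j of Σ_t A[v_t][v_{t+1}]. For example, for (i, j) = (0, 2) we minimise over 9 possible intermediate vertex sequences; the minimum is 1, attained along the walk 0 → 0 → 0 → 2.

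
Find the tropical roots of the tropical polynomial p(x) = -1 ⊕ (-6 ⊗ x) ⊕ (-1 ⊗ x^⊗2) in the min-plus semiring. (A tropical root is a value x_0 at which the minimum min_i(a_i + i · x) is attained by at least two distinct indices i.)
Roots: {-5, 5}

Each tropical root is a break point of the lower envelope of the lines y = a_i + i · x (there are 3 lines, with slopes 0, 1, ..., 2). Only the lines that attain the minimum somewhere contribute to roots; other lines are dominated. Here the surviving (envelope) indices are i = 2, i = 1, i = 0.
Intersections between consecutive envelope lines give the roots: for adjacent envelope indices i < j the intersection is x = (a_i − a_j) / (j − i). Reading off the sorted break points: {-5, 5}.
Verification: at each break x_0, at least two indices attain the minimum of min_i(a_i + i · x_0).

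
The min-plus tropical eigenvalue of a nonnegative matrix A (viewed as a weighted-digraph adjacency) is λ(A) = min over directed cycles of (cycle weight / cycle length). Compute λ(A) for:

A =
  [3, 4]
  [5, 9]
λ(A) = 3

Enumerate directed cycles and compute their means (weight / length). Sample:
  cycle 0 → 0: weight = 3, length = 1, mean = 3/1 ≈ 3.000
  cycle 1 → 1: weight = 9, length = 1, mean = 9/1 ≈ 9.000
  cycle 0 → 1 → 0: weight = 9, length = 2, mean = 9/2 ≈ 4.500
  cycle 1 → 0 → 1: weight = 9, length = 2, mean = 9/2 ≈ 4.500
Minimum mean = 3.000, attained e.g. along the cycle 0 → 0 with weight 3 and length 1. So λ(A) = 3/1 = 3.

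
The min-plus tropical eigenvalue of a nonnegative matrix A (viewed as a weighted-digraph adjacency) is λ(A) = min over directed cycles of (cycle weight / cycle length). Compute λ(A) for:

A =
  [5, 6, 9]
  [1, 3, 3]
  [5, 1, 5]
λ(A) = 2

Enumerate directed cycles and compute their means (weight / length). Sample:
  cycle 0 → 0: weight = 5, length = 1, mean = 5/1 ≈ 5.000
  cycle 1 → 1: weight = 3, length = 1, mean = 3/1 ≈ 3.000
  cycle 2 → 2: weight = 5, length = 1, mean = 5/1 ≈ 5.000
  cycle 0 → 1 → 0: weight = 7, length = 2, mean = 7/2 ≈ 3.500
  cycle 0 → 2 → 0: weight = 14, length = 2, mean = 14/2 ≈ 7.000
  cycle 1 → 0 → 1: weight = 7, length = 2, mean = 7/2 ≈ 3.500
Minimum mean = 2.000, attained e.g. along the cycle 1 → 2 → 1 with weight 4 and length 2. So λ(A) = 4/2 = 2.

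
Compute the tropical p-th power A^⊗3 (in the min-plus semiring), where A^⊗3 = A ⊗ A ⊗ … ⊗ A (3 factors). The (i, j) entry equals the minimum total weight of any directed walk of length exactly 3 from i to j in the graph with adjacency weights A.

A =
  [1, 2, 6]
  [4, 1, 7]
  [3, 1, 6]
A^⊗3 =
  [3, 4, 8]
  [6, 3, 9]
  [5, 3, 9]

Each entry (A^⊗3)_ij equals the minimum over all length-3 walks i = v_0 → v_1 → … → v_3 = j of Σ_t A[v_t][v_{t+1}]. For example, for (i, j) = (0, 2) we minimise over 9 possible intermediate vertex sequences; the minimum is 8, attained along the walk 0 → 0 → 0 → 2.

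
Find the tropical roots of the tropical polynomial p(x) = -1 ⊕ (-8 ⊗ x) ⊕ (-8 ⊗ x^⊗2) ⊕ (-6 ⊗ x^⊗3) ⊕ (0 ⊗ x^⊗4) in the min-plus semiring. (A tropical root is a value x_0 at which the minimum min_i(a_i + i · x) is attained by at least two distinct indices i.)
Roots: {-6, -2, 0, 7}

Each tropical root is a break point of the lower envelope of the lines y = a_i + i · x (there are 5 lines, with slopes 0, 1, ..., 4). Only the lines that attain the minimum somewhere contribute to roots; other lines are dominated. Here the surviving (envelope) indices are i = 4, i = 3, i = 2, i = 1, i = 0.
Intersections between consecutive envelope lines give the roots: for adjacent envelope indices i < j the intersection is x = (a_i − a_j) / (j − i). Reading off the sorted break points: {-6, -2, 0, 7}.
Verification: at each break x_0, at least two indices attain the minimum of min_i(a_i + i · x_0).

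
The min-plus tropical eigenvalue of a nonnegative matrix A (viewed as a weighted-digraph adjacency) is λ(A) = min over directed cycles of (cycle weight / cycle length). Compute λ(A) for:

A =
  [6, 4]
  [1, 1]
λ(A) = 1

Enumerate directed cycles and compute their means (weight / length). Sample:
  cycle 0 → 0: weight = 6, length = 1, mean = 6/1 ≈ 6.000
  cycle 1 → 1: weight = 1, length = 1, mean = 1/1 ≈ 1.000
  cycle 0 → 1 → 0: weight = 5, length = 2, mean = 5/2 ≈ 2.500
  cycle 1 → 0 → 1: weight = 5, length = 2, mean = 5/2 ≈ 2.500
Minimum mean = 1.000, attained e.g. along the cycle 1 → 1 with weight 1 and length 1. So λ(A) = 1/1 = 1.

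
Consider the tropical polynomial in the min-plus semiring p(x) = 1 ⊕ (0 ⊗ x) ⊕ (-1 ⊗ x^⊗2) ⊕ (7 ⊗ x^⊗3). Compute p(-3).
p(-3) = -7

A tropical monomial a ⊗ x^⊗i evaluates to a + i · x. Evaluating each term at x = -3:
  Term 0 contributes 1 + 0 · -3 = 1
  Term 1 contributes 0 + 1 · -3 = -3
  Term 2 contributes -1 + 2 · -3 = -7
  Term 3 contributes 7 + 3 · -3 = -2
p(-3) = ⊕ of these = min[1, -3, -7, -2] = -7.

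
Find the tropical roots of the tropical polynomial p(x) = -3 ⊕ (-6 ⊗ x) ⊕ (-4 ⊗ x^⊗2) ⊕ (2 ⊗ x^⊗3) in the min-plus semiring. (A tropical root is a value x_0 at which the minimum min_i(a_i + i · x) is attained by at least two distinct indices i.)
Roots: {-6, -2, 3}

Each tropical root is a break point of the lower envelope of the lines y = a_i + i · x (there are 4 lines, with slopes 0, 1, ..., 3). Only the lines that attain the minimum somewhere contribute to roots; other lines are dominated. Here the surviving (envelope) indices are i = 3, i = 2, i = 1, i = 0.
Intersections between consecutive envelope lines give the roots: for adjacent envelope indices i < j the intersection is x = (a_i − a_j) / (j − i). Reading off the sorted break points: {-6, -2, 3}.
Verification: at each break x_0, at least two indices attain the minimum of min_i(a_i + i · x_0).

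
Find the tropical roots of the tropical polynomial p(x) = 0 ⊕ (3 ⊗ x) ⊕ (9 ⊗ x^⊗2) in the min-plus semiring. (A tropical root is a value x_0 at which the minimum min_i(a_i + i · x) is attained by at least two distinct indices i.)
Roots: {-6, -3}

Each tropical root is a break point of the lower envelope of the lines y = a_i + i · x (there are 3 lines, with slopes 0, 1, ..., 2). Only the lines that attain the minimum somewhere contribute to roots; other lines are dominated. Here the surviving (envelope) indices are i = 2, i = 1, i = 0.
Intersections between consecutive envelope lines give the roots: for adjacent envelope indices i < j the intersection is x = (a_i − a_j) / (j − i). Reading off the sorted break points: {-6, -3}.
Verification: at each break x_0, at least two indices attain the minimum of min_i(a_i + i · x_0).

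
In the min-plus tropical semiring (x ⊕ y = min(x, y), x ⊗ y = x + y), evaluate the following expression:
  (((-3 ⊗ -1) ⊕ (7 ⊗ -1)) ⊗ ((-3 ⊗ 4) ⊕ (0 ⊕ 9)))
(((-3 ⊗ -1) ⊕ (7 ⊗ -1)) ⊗ ((-3 ⊗ 4) ⊕ (0 ⊕ 9))) = -4

Expand innermost to outermost. Recall ⊕ takes the minimum of its arguments and ⊗ takes their sum. Working out the expression (((-3 ⊗ -1) ⊕ (7 ⊗ -1)) ⊗ ((-3 ⊗ 4) ⊕ (0 ⊕ 9))) gives -4.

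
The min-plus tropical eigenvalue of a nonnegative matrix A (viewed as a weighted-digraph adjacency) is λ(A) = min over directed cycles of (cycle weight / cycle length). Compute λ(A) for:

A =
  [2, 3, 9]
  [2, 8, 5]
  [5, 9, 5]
λ(A) = 2

Enumerate directed cycles and compute their means (weight / length). Sample:
  cycle 0 → 0: weight = 2, length = 1, mean = 2/1 ≈ 2.000
  cycle 1 → 1: weight = 8, length = 1, mean = 8/1 ≈ 8.000
  cycle 2 → 2: weight = 5, length = 1, mean = 5/1 ≈ 5.000
  cycle 0 → 1 → 0: weight = 5, length = 2, mean = 5/2 ≈ 2.500
  cycle 0 → 2 → 0: weight = 14, length = 2, mean = 14/2 ≈ 7.000
  cycle 1 → 0 → 1: weight = 5, length = 2, mean = 5/2 ≈ 2.500
Minimum mean = 2.000, attained e.g. along the cycle 0 → 0 with weight 2 and length 1. So λ(A) = 2/1 = 2.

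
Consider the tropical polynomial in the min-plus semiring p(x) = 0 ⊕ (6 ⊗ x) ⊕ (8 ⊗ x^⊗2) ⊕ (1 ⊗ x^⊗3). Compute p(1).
p(1) = 0

A tropical monomial a ⊗ x^⊗i evaluates to a + i · x. Evaluating each term at x = 1:
  Term 0 contributes 0 + 0 · 1 = 0
  Term 1 contributes 6 + 1 · 1 = 7
  Term 2 contributes 8 + 2 · 1 = 10
  Term 3 contributes 1 + 3 · 1 = 4
p(1) = ⊕ of these = min[0, 7, 10, 4] = 0.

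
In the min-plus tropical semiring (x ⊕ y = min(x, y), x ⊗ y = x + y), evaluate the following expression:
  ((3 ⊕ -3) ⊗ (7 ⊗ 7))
((3 ⊕ -3) ⊗ (7 ⊗ 7)) = 11

Expand innermost to outermost. Recall ⊕ takes the minimum of its arguments and ⊗ takes their sum. Working out the expression ((3 ⊕ -3) ⊗ (7 ⊗ 7)) gives 11.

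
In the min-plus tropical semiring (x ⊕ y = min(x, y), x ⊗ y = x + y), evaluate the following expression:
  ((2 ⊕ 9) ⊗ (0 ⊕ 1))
((2 ⊕ 9) ⊗ (0 ⊕ 1)) = 2

Expand innermost to outermost. Recall ⊕ takes the minimum of its arguments and ⊗ takes their sum. Working out the expression ((2 ⊕ 9) ⊗ (0 ⊕ 1)) gives 2.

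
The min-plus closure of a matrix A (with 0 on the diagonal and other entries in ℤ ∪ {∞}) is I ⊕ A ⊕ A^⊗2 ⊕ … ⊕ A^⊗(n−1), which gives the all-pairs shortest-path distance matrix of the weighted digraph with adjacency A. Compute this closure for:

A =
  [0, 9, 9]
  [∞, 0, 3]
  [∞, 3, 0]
Closure =
  [0, 9, 9]
  [∞, 0, 3]
  [∞, 3, 0]

This is the Floyd-Warshall all-pairs shortest-path computation. For each intermediate vertex k = 0, 1, …, 2, update dist[i][j] ← min(dist[i][j], dist[i][k] + dist[k][j]). The final matrix gives, for each (i, j), the minimum total weight of any directed path from i to j (possibly empty when i = j).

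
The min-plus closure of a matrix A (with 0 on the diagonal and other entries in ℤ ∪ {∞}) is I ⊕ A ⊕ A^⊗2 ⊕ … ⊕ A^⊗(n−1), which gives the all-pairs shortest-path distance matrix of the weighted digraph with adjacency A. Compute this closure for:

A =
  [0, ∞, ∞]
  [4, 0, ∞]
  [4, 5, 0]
Closure =
  [0, ∞, ∞]
  [4, 0, ∞]
  [4, 5, 0]

This is the Floyd-Warshall all-pairs shortest-path computation. For each intermediate vertex k = 0, 1, …, 2, update dist[i][j] ← min(dist[i][j], dist[i][k] + dist[k][j]). The final matrix gives, for each (i, j), the minimum total weight of any directed path from i to j (possibly empty when i = j).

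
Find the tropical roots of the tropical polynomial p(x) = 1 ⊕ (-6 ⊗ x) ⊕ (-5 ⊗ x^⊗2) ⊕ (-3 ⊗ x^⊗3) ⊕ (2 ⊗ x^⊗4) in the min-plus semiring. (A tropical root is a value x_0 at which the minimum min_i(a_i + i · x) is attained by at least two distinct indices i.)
Roots: {-5, -2, -1, 7}

Each tropical root is a break point of the lower envelope of the lines y = a_i + i · x (there are 5 lines, with slopes 0, 1, ..., 4). Only the lines that attain the minimum somewhere contribute to roots; other lines are dominated. Here the surviving (envelope) indices are i = 4, i = 3, i = 2, i = 1, i = 0.
Intersections between consecutive envelope lines give the roots: for adjacent envelope indices i < j the intersection is x = (a_i − a_j) / (j − i). Reading off the sorted break points: {-5, -2, -1, 7}.
Verification: at each break x_0, at least two indices attain the minimum of min_i(a_i + i · x_0).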